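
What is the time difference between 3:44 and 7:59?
From 3:44 to 7:59:
(7 x 60 + 59) - (3 x 60 + 44) = 479 - 224 = 255 minutes
= 4 hours and 15 minutes

Final answer: 4 hours and 15 minutes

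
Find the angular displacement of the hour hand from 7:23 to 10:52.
The hour hand moves 0.5 degrees per minute.
Time elapsed: 10:52 - 7:23 = 209 minutes
Angular displacement: 209 x 0.5 = 104.5 degrees

Final answer: 104.5 degrees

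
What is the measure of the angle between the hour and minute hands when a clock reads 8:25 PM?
Hour hand position: 8 x 30 + 25 x 0.5 = 252.5 degrees
Minute hand position: 25 x 6 = 150 degrees
Difference: |252.5 - 150| = 102.5 degrees
The angle between the hands is 102.5 degrees

Final answer: 102.5 degrees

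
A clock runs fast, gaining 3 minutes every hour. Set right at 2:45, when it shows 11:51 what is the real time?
For every 60 true minutes, the faulty clock advances 63 minutes, so 1 faulty-clock minute corresponds to 60/63 true minutes.
From 2:45 to 11:51 on the faulty dial is 546 minutes.
True elapsed: 546 x 60/63 = 520 minutes = 8 hours and 40 minutes.
True time: 2:45 + 8 hours and 40 minutes = 11:25.

Final answer: 11:25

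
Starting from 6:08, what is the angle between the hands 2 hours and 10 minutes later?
First find the time 2 hours and 10 minutes after 6:08.
Total minutes: 6 x 60 + 8 + 2 x 60 + 10 = 498.
498 mod 720 = 498 minutes = 8:18.
Now compute the angle at 8:18:
Hour hand: 8 x 30 + 18 x 0.5 = 249 degrees
Minute hand: 18 x 6 = 108 degrees
Difference: |249 - 108| = 141 degrees
The angle is 141 degrees

Final answer: 141 degrees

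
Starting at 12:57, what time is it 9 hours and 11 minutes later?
Starting time: 12:57
Adding 11 minutes to 57 minutes: 57 + 11 = 68 minutes = 1 hour and 8 minutes
Adding 9 hours: 12 + 9 + 1 (carry) = 22 - 12 = 10
Final time: 10:08

Final answer: 10:08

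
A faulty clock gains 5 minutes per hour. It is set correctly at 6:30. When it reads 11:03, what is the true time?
For every 60 true minutes, the faulty clock advances 65 minutes, so 1 faulty-clock minute corresponds to 60/65 true minutes.
From 6:30 to 11:03 on the faulty dial is 273 minutes.
True elapsed: 273 x 60/65 = 252 minutes = 4 hours and 12 minutes.
True time: 6:30 + 4 hours and 12 minutes = 10:42.

Final answer: 10:42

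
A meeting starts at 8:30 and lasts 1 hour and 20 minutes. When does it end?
Starting time: 8:30
Adding 20 minutes to 30 minutes: 30 + 20 = 50 minutes
Adding 1 hour: 8 + 1 = 9
Final time: 9:50

Final answer: 9:50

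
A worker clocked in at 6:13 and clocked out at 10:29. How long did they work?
From 6:13 to 10:29:
(10 x 60 + 29) - (6 x 60 + 13) = 629 - 373 = 256 minutes
= 4 hours and 16 minutes

Final answer: 4 hours and 16 minutes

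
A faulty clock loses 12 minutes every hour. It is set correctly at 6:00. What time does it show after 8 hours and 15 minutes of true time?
For every 60 true minutes, the faulty clock advances 60 - 12 = 48 minutes.
True elapsed: 8 hours and 15 minutes = 495 minutes.
Faulty clock advances: 495 x 48/60 = 396 minutes (drift: 99 minutes behind).
Shown time: 6:00 + 396 minutes = 12:36.

Final answer: 12:36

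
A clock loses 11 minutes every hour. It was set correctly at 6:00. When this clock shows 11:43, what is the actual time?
For every 60 true minutes, the faulty clock advances 49 minutes, so 1 faulty-clock minute corresponds to 60/49 true minutes.
From 6:00 to 11:43 on the faulty dial is 343 minutes.
True elapsed: 343 x 60/49 = 420 minutes = 7 hours.
True time: 6:00 + 7 hours = 1:00.

Final answer: 1:00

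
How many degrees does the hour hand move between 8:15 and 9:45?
The hour hand moves 0.5 degrees per minute.
Time elapsed: 9:45 - 8:15 = 90 minutes
Angular displacement: 90 x 0.5 = 45 degrees

Final answer: 45 degrees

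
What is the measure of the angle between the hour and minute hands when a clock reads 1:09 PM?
Hour hand position: 1 x 30 + 9 x 0.5 = 34.5 degrees
Minute hand position: 9 x 6 = 54 degrees
Difference: |34.5 - 54| = 19.5 degrees
The angle between the hands is 19.5 degrees

Final answer: 19.5 degrees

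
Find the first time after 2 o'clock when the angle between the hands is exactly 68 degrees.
At t minutes past 2:00, the hour hand is at 30 x 2 + 0.5t degrees and the minute hand is at 6t degrees.
The smaller angle between them is 68 degrees when |30H - 5.5t| = 68 or |30H - 5.5t| = 292.
With H = 2, solve 30 x 2 - 5.5t = +/- target for each target:
  t = (30 x 2 - 68) / 5.5 = -1.45 (outside (0, 60))
  t = (30 x 2 + 68) / 5.5 = 23.27
  t = (30 x 2 - 292) / 5.5 = -42.18 (outside (0, 60))
  t = (30 x 2 + 292) / 5.5 = 64 (outside (0, 60))
Valid solutions in (0, 60): {23.27} minutes.
The first occurrence is t = 23.27 minutes.
The hands form a 68-degree angle at 23.27 minutes past 2:00.

Final answer: 23.27 minutes past 2:00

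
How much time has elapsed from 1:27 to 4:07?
From 1:27 to 4:07:
(4 x 60 + 7) - (1 x 60 + 27) = 247 - 87 = 160 minutes
= 2 hours and 40 minutes

Final answer: 2 hours and 40 minutes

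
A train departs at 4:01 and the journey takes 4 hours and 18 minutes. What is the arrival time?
Starting time: 4:01
Adding 18 minutes to 1 minute: 1 + 18 = 19 minutes
Adding 4 hours: 4 + 4 = 8
Final time: 8:19

Final answer: 8:19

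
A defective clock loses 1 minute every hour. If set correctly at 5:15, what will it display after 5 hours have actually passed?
For every 60 true minutes, the faulty clock advances 60 - 1 = 59 minutes.
True elapsed: 5 hours = 300 minutes.
Faulty clock advances: 300 x 59/60 = 295 minutes (drift: 5 minutes behind).
Shown time: 5:15 + 295 minutes = 10:10.

Final answer: 10:10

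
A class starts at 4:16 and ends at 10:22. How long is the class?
From 4:16 to 10:22:
(10 x 60 + 22) - (4 x 60 + 16) = 622 - 256 = 366 minutes
= 6 hours and 6 minutes

Final answer: 6 hours and 6 minutes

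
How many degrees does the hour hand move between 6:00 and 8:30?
The hour hand moves 0.5 degrees per minute.
Time elapsed: 8:30 - 6:00 = 150 minutes
Angular displacement: 150 x 0.5 = 75 degrees

Final answer: 75 degrees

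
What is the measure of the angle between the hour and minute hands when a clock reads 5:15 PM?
Hour hand position: 5 x 30 + 15 x 0.5 = 157.5 degrees
Minute hand position: 15 x 6 = 90 degrees
Difference: |157.5 - 90| = 67.5 degrees
The angle between the hands is 67.5 degrees

Final answer: 67.5 degrees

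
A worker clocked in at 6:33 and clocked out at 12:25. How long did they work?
From 6:33 to 12:25:
(12 x 60 + 25) - (6 x 60 + 33) = 745 - 393 = 352 minutes
= 5 hours and 52 minutes

Final answer: 5 hours and 52 minutes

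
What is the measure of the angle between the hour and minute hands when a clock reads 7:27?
Hour hand position: 7 x 30 + 27 x 0.5 = 223.5 degrees
Minute hand position: 27 x 6 = 162 degrees
Difference: |223.5 - 162| = 61.5 degrees
The angle between the hands is 61.5 degrees

Final answer: 61.5 degrees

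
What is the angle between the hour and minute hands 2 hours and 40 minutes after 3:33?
First find the time 2 hours and 40 minutes after 3:33.
Total minutes: 3 x 60 + 33 + 2 x 60 + 40 = 373.
373 mod 720 = 373 minutes = 6:13.
Now compute the angle at 6:13:
Hour hand: 6 x 30 + 13 x 0.5 = 186.5 degrees
Minute hand: 13 x 6 = 78 degrees
Difference: |186.5 - 78| = 108.5 degrees
The angle is 108.5 degrees

Final answer: 108.5 degrees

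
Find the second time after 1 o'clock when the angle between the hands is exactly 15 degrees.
At t minutes past 1:00, the hour hand is at 30 x 1 + 0.5t degrees and the minute hand is at 6t degrees.
The smaller angle between them is 15 degrees when |30H - 5.5t| = 15 or |30H - 5.5t| = 345.
With H = 1, solve 30 x 1 - 5.5t = +/- target for each target:
  t = (30 x 1 - 15) / 5.5 = 2.73
  t = (30 x 1 + 15) / 5.5 = 8.18
  t = (30 x 1 - 345) / 5.5 = -57.27 (outside (0, 60))
  t = (30 x 1 + 345) / 5.5 = 68.18 (outside (0, 60))
Valid solutions in (0, 60): {2.73, 8.18} minutes.
The second occurrence is t = 8.18 minutes.
The hands form a 15-degree angle at 8.18 minutes past 1:00.

Final answer: 8.18 minutes past 1:00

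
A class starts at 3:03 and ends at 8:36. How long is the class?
From 3:03 to 8:36:
(8 x 60 + 36) - (3 x 60 + 3) = 516 - 183 = 333 minutes
= 5 hours and 33 minutes

Final answer: 5 hours and 33 minutes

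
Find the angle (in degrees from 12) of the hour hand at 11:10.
The hour hand moves 30 degrees per hour and 0.5 degrees per minute.
At 11:10: (11) x 30 + 10 x 0.5 = 330 + 5 = 335 degrees

Final answer: 335 degrees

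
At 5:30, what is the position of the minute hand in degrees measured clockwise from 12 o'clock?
The minute hand moves 6 degrees per minute.
At 5:30: 30 x 6 = 180 degrees

Final answer: 180 degrees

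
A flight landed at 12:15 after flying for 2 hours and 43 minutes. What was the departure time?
Starting time: 12:15 = 15 total minutes past 12:00
Subtracting: 2 hours and 43 minutes = 163 minutes
15 - 163 = -148 (negative, add 12 hours = 720) = 572 minutes
= 9 hours and 32 minutes past 12:00 = 9:32

Final answer: 9:32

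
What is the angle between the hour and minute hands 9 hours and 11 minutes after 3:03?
First find the time 9 hours and 11 minutes after 3:03.
Total minutes: 3 x 60 + 3 + 9 x 60 + 11 = 734.
734 mod 720 = 14 minutes = 12:14.
Now compute the angle at 12:14:
Hour hand: 0 x 30 + 14 x 0.5 = 7 degrees
Minute hand: 14 x 6 = 84 degrees
Difference: |7 - 84| = 77 degrees
The angle is 77 degrees

Final answer: 77 degrees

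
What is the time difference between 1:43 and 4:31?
From 1:43 to 4:31:
(4 x 60 + 31) - (1 x 60 + 43) = 271 - 103 = 168 minutes
= 2 hours and 48 minutes

Final answer: 2 hours and 48 minutes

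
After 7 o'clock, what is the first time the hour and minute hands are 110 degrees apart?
At t minutes past 7:00, the hour hand is at 30 x 7 + 0.5t degrees and the minute hand is at 6t degrees.
The smaller angle between them is 110 degrees when |30H - 5.5t| = 110 or |30H - 5.5t| = 250.
With H = 7, solve 30 x 7 - 5.5t = +/- target for each target:
  t = (30 x 7 - 110) / 5.5 = 18.18
  t = (30 x 7 + 110) / 5.5 = 58.18
  t = (30 x 7 - 250) / 5.5 = -7.27 (outside (0, 60))
  t = (30 x 7 + 250) / 5.5 = 83.64 (outside (0, 60))
Valid solutions in (0, 60): {18.18, 58.18} minutes.
The first occurrence is t = 18.18 minutes.
The hands form a 110-degree angle at 18.18 minutes past 7:00.

Final answer: 18.18 minutes past 7:00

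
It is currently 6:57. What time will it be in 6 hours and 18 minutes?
Starting time: 6:57
Adding 18 minutes to 57 minutes: 57 + 18 = 75 minutes = 1 hour and 15 minutes
Adding 6 hours: 6 + 6 + 1 (carry) = 13 - 12 = 1
Final time: 1:15

Final answer: 1:15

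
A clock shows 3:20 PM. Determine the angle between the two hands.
Hour hand position: 3 x 30 + 20 x 0.5 = 100 degrees
Minute hand position: 20 x 6 = 120 degrees
Difference: |100 - 120| = 20 degrees
The angle between the hands is 20 degrees

Final answer: 20 degrees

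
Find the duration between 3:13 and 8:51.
From 3:13 to 8:51:
(8 x 60 + 51) - (3 x 60 + 13) = 531 - 193 = 338 minutes
= 5 hours and 38 minutes

Final answer: 5 hours and 38 minutes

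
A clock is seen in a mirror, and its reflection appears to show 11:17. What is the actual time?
Reflection across the vertical (12-6) axis maps a hand at angle A degrees to (360 - A) degrees, which sends a reading of T minutes past 12:00 to (720 - T) minutes past 12:00.
Mirror reads 11:17 = 677 minutes past 12:00.
Actual time: (720 - 677) mod 720 = 43 minutes = 12:43.

Final answer: 12:43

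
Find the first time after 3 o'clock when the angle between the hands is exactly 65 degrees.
At t minutes past 3:00, the hour hand is at 30 x 3 + 0.5t degrees and the minute hand is at 6t degrees.
The smaller angle between them is 65 degrees when |30H - 5.5t| = 65 or |30H - 5.5t| = 295.
With H = 3, solve 30 x 3 - 5.5t = +/- target for each target:
  t = (30 x 3 - 65) / 5.5 = 4.55
  t = (30 x 3 + 65) / 5.5 = 28.18
  t = (30 x 3 - 295) / 5.5 = -37.27 (outside (0, 60))
  t = (30 x 3 + 295) / 5.5 = 70 (outside (0, 60))
Valid solutions in (0, 60): {4.55, 28.18} minutes.
The first occurrence is t = 4.55 minutes.
The hands form a 65-degree angle at 4.55 minutes past 3:00.

Final answer: 4.55 minutes past 3:00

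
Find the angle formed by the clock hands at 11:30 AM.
Hour hand position: 11 x 30 + 30 x 0.5 = 345 degrees
Minute hand position: 30 x 6 = 180 degrees
Difference: |345 - 180| = 165 degrees
The angle between the hands is 165 degrees

Final answer: 165 degrees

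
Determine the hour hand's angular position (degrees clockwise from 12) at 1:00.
The hour hand moves 30 degrees per hour and 0.5 degrees per minute.
At 1:00: (1) x 30 + 0 x 0.5 = 30 + 0 = 30 degrees

Final answer: 30 degrees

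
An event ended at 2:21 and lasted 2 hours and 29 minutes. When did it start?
Starting time: 2:21 = 141 total minutes past 12:00
Subtracting: 2 hours and 29 minutes = 149 minutes
141 - 149 = -8 (negative, add 12 hours = 720) = 712 minutes
= 11 hours and 52 minutes past 12:00 = 11:52

Final answer: 11:52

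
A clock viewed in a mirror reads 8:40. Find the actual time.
Reflection across the vertical (12-6) axis maps a hand at angle A degrees to (360 - A) degrees, which sends a reading of T minutes past 12:00 to (720 - T) minutes past 12:00.
Mirror reads 8:40 = 520 minutes past 12:00.
Actual time: (720 - 520) mod 720 = 200 minutes = 3:20.

Final answer: 3:20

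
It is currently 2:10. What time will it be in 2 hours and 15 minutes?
Starting time: 2:10
Adding 15 minutes to 10 minutes: 10 + 15 = 25 minutes
Adding 2 hours: 2 + 2 = 4
Final time: 4:25

Final answer: 4:25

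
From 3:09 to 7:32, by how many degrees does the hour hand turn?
The hour hand moves 0.5 degrees per minute.
Time elapsed: 7:32 - 3:09 = 263 minutes
Angular displacement: 263 x 0.5 = 131.5 degrees

Final answer: 131.5 degrees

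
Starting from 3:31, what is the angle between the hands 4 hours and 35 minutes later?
First find the time 4 hours and 35 minutes after 3:31.
Total minutes: 3 x 60 + 31 + 4 x 60 + 35 = 486.
486 mod 720 = 486 minutes = 8:06.
Now compute the angle at 8:06:
Hour hand: 8 x 30 + 6 x 0.5 = 243 degrees
Minute hand: 6 x 6 = 36 degrees
Difference: |243 - 36| = 207 degrees
Smaller angle: 360 - 207 = 153 degrees

Final answer: 153 degrees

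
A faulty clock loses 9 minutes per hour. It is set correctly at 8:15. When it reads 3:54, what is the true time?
For every 60 true minutes, the faulty clock advances 51 minutes, so 1 faulty-clock minute corresponds to 60/51 true minutes.
From 8:15 to 3:54 on the faulty dial is 459 minutes.
True elapsed: 459 x 60/51 = 540 minutes = 9 hours.
True time: 8:15 + 9 hours = 5:15.

Final answer: 5:15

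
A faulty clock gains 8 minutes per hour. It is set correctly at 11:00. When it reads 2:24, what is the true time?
For every 60 true minutes, the faulty clock advances 68 minutes, so 1 faulty-clock minute corresponds to 60/68 true minutes.
From 11:00 to 2:24 on the faulty dial is 204 minutes.
True elapsed: 204 x 60/68 = 180 minutes = 3 hours.
True time: 11:00 + 3 hours = 2:00.

Final answer: 2:00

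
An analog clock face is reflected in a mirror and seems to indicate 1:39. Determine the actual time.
Reflection across the vertical (12-6) axis maps a hand at angle A degrees to (360 - A) degrees, which sends a reading of T minutes past 12:00 to (720 - T) minutes past 12:00.
Mirror reads 1:39 = 99 minutes past 12:00.
Actual time: (720 - 99) mod 720 = 621 minutes = 10:21.

Final answer: 10:21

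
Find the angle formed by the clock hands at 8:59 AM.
Hour hand position: 8 x 30 + 59 x 0.5 = 269.5 degrees
Minute hand position: 59 x 6 = 354 degrees
Difference: |269.5 - 354| = 84.5 degrees
The angle between the hands is 84.5 degrees

Final answer: 84.5 degrees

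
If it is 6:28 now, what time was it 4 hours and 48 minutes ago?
Starting time: 6:28 = 388 total minutes past 12:00
Subtracting: 4 hours and 48 minutes = 288 minutes
388 - 288 = 100 minutes
= 1 hour and 40 minutes past 12:00 = 1:40

Final answer: 1:40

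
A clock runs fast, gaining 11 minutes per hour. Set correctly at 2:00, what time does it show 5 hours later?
For every 60 true minutes, the faulty clock advances 60 + 11 = 71 minutes.
True elapsed: 5 hours = 300 minutes.
Faulty clock advances: 300 x 71/60 = 355 minutes (drift: 55 minutes ahead).
Shown time: 2:00 + 355 minutes = 7:55.

Final answer: 7:55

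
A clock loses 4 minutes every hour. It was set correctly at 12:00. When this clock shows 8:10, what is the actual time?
For every 60 true minutes, the faulty clock advances 56 minutes, so 1 faulty-clock minute corresponds to 60/56 true minutes.
From 12:00 to 8:10 on the faulty dial is 490 minutes.
True elapsed: 490 x 60/56 = 525 minutes = 8 hours and 45 minutes.
True time: 12:00 + 8 hours and 45 minutes = 8:45.

Final answer: 8:45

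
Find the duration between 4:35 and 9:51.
From 4:35 to 9:51:
(9 x 60 + 51) - (4 x 60 + 35) = 591 - 275 = 316 minutes
= 5 hours and 16 minutes

Final answer: 5 hours and 16 minutes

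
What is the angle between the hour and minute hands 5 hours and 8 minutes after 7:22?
First find the time 5 hours and 8 minutes after 7:22.
Total minutes: 7 x 60 + 22 + 5 x 60 + 8 = 750.
750 mod 720 = 30 minutes = 12:30.
Now compute the angle at 12:30:
Hour hand: 0 x 30 + 30 x 0.5 = 15 degrees
Minute hand: 30 x 6 = 180 degrees
Difference: |15 - 180| = 165 degrees
The angle is 165 degrees

Final answer: 165 degrees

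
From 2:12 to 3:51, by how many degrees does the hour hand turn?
The hour hand moves 0.5 degrees per minute.
Time elapsed: 3:51 - 2:12 = 99 minutes
Angular displacement: 99 x 0.5 = 49.5 degrees

Final answer: 49.5 degrees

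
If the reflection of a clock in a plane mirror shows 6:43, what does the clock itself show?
Reflection across the vertical (12-6) axis maps a hand at angle A degrees to (360 - A) degrees, which sends a reading of T minutes past 12:00 to (720 - T) minutes past 12:00.
Mirror reads 6:43 = 403 minutes past 12:00.
Actual time: (720 - 403) mod 720 = 317 minutes = 5:17.

Final answer: 5:17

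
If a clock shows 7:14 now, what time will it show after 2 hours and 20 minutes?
Starting time: 7:14
Adding 20 minutes to 14 minutes: 14 + 20 = 34 minutes
Adding 2 hours: 7 + 2 = 9
Final time: 9:34

Final answer: 9:34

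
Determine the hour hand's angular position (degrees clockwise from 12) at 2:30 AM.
The hour hand moves 30 degrees per hour and 0.5 degrees per minute.
At 2:30: (2) x 30 + 30 x 0.5 = 60 + 15 = 75 degrees

Final answer: 75 degrees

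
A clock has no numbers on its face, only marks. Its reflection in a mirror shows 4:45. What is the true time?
Reflection across the vertical (12-6) axis maps a hand at angle A degrees to (360 - A) degrees, which sends a reading of T minutes past 12:00 to (720 - T) minutes past 12:00.
Mirror reads 4:45 = 285 minutes past 12:00.
Actual time: (720 - 285) mod 720 = 435 minutes = 7:15.

Final answer: 7:15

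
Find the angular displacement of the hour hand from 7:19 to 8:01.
The hour hand moves 0.5 degrees per minute.
Time elapsed: 8:01 - 7:19 = 42 minutes
Angular displacement: 42 x 0.5 = 21 degrees

Final answer: 21 degrees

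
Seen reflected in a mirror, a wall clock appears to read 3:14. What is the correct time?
Reflection across the vertical (12-6) axis maps a hand at angle A degrees to (360 - A) degrees, which sends a reading of T minutes past 12:00 to (720 - T) minutes past 12:00.
Mirror reads 3:14 = 194 minutes past 12:00.
Actual time: (720 - 194) mod 720 = 526 minutes = 8:46.

Final answer: 8:46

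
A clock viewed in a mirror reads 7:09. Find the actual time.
Reflection across the vertical (12-6) axis maps a hand at angle A degrees to (360 - A) degrees, which sends a reading of T minutes past 12:00 to (720 - T) minutes past 12:00.
Mirror reads 7:09 = 429 minutes past 12:00.
Actual time: (720 - 429) mod 720 = 291 minutes = 4:51.

Final answer: 4:51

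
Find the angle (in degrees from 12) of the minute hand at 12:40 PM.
The minute hand moves 6 degrees per minute.
At 12:40: 40 x 6 = 240 degrees

Final answer: 240 degrees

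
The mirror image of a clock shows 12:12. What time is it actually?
Reflection across the vertical (12-6) axis maps a hand at angle A degrees to (360 - A) degrees, which sends a reading of T minutes past 12:00 to (720 - T) minutes past 12:00.
Mirror reads 12:12 = 12 minutes past 12:00.
Actual time: (720 - 12) mod 720 = 708 minutes = 11:48.

Final answer: 11:48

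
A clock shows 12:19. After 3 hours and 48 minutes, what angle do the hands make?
First find the time 3 hours and 48 minutes after 12:19.
Total minutes: 12 x 60 + 19 + 3 x 60 + 48 = 967.
967 mod 720 = 247 minutes = 4:07.
Now compute the angle at 4:07:
Hour hand: 4 x 30 + 7 x 0.5 = 123.5 degrees
Minute hand: 7 x 6 = 42 degrees
Difference: |123.5 - 42| = 81.5 degrees
The angle is 81.5 degrees

Final answer: 81.5 degrees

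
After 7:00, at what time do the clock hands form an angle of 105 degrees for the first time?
At t minutes past 7:00, the hour hand is at 30 x 7 + 0.5t degrees and the minute hand is at 6t degrees.
The smaller angle between them is 105 degrees when |30H - 5.5t| = 105 or |30H - 5.5t| = 255.
With H = 7, solve 30 x 7 - 5.5t = +/- target for each target:
  t = (30 x 7 - 105) / 5.5 = 19.09
  t = (30 x 7 + 105) / 5.5 = 57.27
  t = (30 x 7 - 255) / 5.5 = -8.18 (outside (0, 60))
  t = (30 x 7 + 255) / 5.5 = 84.55 (outside (0, 60))
Valid solutions in (0, 60): {19.09, 57.27} minutes.
The first occurrence is t = 19.09 minutes.
The hands form a 105-degree angle at 19.09 minutes past 7:00.

Final answer: 19.09 minutes past 7:00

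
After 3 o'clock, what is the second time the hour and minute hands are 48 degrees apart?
At t minutes past 3:00, the hour hand is at 30 x 3 + 0.5t degrees and the minute hand is at 6t degrees.
The smaller angle between them is 48 degrees when |30H - 5.5t| = 48 or |30H - 5.5t| = 312.
With H = 3, solve 30 x 3 - 5.5t = +/- target for each target:
  t = (30 x 3 - 48) / 5.5 = 7.64
  t = (30 x 3 + 48) / 5.5 = 25.09
  t = (30 x 3 - 312) / 5.5 = -40.36 (outside (0, 60))
  t = (30 x 3 + 312) / 5.5 = 73.09 (outside (0, 60))
Valid solutions in (0, 60): {7.64, 25.09} minutes.
The second occurrence is t = 25.09 minutes.
The hands form a 48-degree angle at 25.09 minutes past 3:00.

Final answer: 25.09 minutes past 3:00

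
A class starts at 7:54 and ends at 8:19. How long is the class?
From 7:54 to 8:19:
(8 x 60 + 19) - (7 x 60 + 54) = 499 - 474 = 25 minutes
= 25 minutes

Final answer: 25 minutes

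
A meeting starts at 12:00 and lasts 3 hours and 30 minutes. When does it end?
Starting time: 12:00
Adding 30 minutes to 0 minutes: 0 + 30 = 30 minutes
Adding 3 hours: 12 + 3 = 15 - 12 = 3
Final time: 3:30

Final answer: 3:30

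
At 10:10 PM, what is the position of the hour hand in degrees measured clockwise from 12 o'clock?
The hour hand moves 30 degrees per hour and 0.5 degrees per minute.
At 10:10: (10) x 30 + 10 x 0.5 = 300 + 5 = 305 degrees

Final answer: 305 degrees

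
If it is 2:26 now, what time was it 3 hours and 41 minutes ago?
Starting time: 2:26 = 146 total minutes past 12:00
Subtracting: 3 hours and 41 minutes = 221 minutes
146 - 221 = -75 (negative, add 12 hours = 720) = 645 minutes
= 10 hours and 45 minutes past 12:00 = 10:45

Final answer: 10:45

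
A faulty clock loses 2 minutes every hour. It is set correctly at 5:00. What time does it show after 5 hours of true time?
For every 60 true minutes, the faulty clock advances 60 - 2 = 58 minutes.
True elapsed: 5 hours = 300 minutes.
Faulty clock advances: 300 x 58/60 = 290 minutes (drift: 10 minutes behind).
Shown time: 5:00 + 290 minutes = 9:50.

Final answer: 9:50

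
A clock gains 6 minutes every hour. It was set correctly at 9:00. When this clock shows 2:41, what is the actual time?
For every 60 true minutes, the faulty clock advances 66 minutes, so 1 faulty-clock minute corresponds to 60/66 true minutes.
From 9:00 to 2:41 on the faulty dial is 341 minutes.
True elapsed: 341 x 60/66 = 310 minutes = 5 hours and 10 minutes.
True time: 9:00 + 5 hours and 10 minutes = 2:10.

Final answer: 2:10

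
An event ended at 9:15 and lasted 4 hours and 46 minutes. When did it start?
Starting time: 9:15 = 555 total minutes past 12:00
Subtracting: 4 hours and 46 minutes = 286 minutes
555 - 286 = 269 minutes
= 4 hours and 29 minutes past 12:00 = 4:29

Final answer: 4:29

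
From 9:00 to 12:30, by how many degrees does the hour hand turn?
The hour hand moves 0.5 degrees per minute.
Time elapsed: 12:30 - 9:00 = 210 minutes
Angular displacement: 210 x 0.5 = 105 degrees

Final answer: 105 degrees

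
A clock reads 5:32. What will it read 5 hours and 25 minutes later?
Starting time: 5:32
Adding 25 minutes to 32 minutes: 32 + 25 = 57 minutes
Adding 5 hours: 5 + 5 = 10
Final time: 10:57

Final answer: 10:57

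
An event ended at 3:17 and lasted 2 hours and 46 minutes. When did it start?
Starting time: 3:17 = 197 total minutes past 12:00
Subtracting: 2 hours and 46 minutes = 166 minutes
197 - 166 = 31 minutes
= 31 minutes past 12:00 = 12:31

Final answer: 12:31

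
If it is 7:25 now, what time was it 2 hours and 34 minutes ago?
Starting time: 7:25 = 445 total minutes past 12:00
Subtracting: 2 hours and 34 minutes = 154 minutes
445 - 154 = 291 minutes
= 4 hours and 51 minutes past 12:00 = 4:51

Final answer: 4:51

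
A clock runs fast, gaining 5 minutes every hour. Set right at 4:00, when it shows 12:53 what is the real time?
For every 60 true minutes, the faulty clock advances 65 minutes, so 1 faulty-clock minute corresponds to 60/65 true minutes.
From 4:00 to 12:53 on the faulty dial is 533 minutes.
True elapsed: 533 x 60/65 = 492 minutes = 8 hours and 12 minutes.
True time: 4:00 + 8 hours and 12 minutes = 12:12.

Final answer: 12:12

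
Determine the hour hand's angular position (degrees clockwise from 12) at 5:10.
The hour hand moves 30 degrees per hour and 0.5 degrees per minute.
At 5:10: (5) x 30 + 10 x 0.5 = 150 + 5 = 155 degrees

Final answer: 155 degrees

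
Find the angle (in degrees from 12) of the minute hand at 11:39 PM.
The minute hand moves 6 degrees per minute.
At 11:39: 39 x 6 = 234 degrees

Final answer: 234 degrees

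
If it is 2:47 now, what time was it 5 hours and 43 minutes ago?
Starting time: 2:47 = 167 total minutes past 12:00
Subtracting: 5 hours and 43 minutes = 343 minutes
167 - 343 = -176 (negative, add 12 hours = 720) = 544 minutes
= 9 hours and 4 minutes past 12:00 = 9:04

Final answer: 9:04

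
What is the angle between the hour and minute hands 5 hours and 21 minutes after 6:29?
First find the time 5 hours and 21 minutes after 6:29.
Total minutes: 6 x 60 + 29 + 5 x 60 + 21 = 710.
710 mod 720 = 710 minutes = 11:50.
Now compute the angle at 11:50:
Hour hand: 11 x 30 + 50 x 0.5 = 355 degrees
Minute hand: 50 x 6 = 300 degrees
Difference: |355 - 300| = 55 degrees
The angle is 55 degrees

Final answer: 55 degrees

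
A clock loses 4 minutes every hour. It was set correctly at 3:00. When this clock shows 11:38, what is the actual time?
For every 60 true minutes, the faulty clock advances 56 minutes, so 1 faulty-clock minute corresponds to 60/56 true minutes.
From 3:00 to 11:38 on the faulty dial is 518 minutes.
True elapsed: 518 x 60/56 = 555 minutes = 9 hours and 15 minutes.
True time: 3:00 + 9 hours and 15 minutes = 12:15.

Final answer: 12:15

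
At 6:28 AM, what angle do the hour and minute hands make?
Hour hand position: 6 x 30 + 28 x 0.5 = 194 degrees
Minute hand position: 28 x 6 = 168 degrees
Difference: |194 - 168| = 26 degrees
The angle between the hands is 26 degrees

Final answer: 26 degrees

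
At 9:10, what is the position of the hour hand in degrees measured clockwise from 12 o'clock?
The hour hand moves 30 degrees per hour and 0.5 degrees per minute.
At 9:10: (9) x 30 + 10 x 0.5 = 270 + 5 = 275 degrees

Final answer: 275 degrees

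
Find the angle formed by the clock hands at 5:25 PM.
Hour hand position: 5 x 30 + 25 x 0.5 = 162.5 degrees
Minute hand position: 25 x 6 = 150 degrees
Difference: |162.5 - 150| = 12.5 degrees
The angle between the hands is 12.5 degrees

Final answer: 12.5 degrees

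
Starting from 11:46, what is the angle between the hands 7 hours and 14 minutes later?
First find the time 7 hours and 14 minutes after 11:46.
Total minutes: 11 x 60 + 46 + 7 x 60 + 14 = 1140.
1140 mod 720 = 420 minutes = 7:00.
Now compute the angle at 7:00:
Hour hand: 7 x 30 + 0 x 0.5 = 210 degrees
Minute hand: 0 x 6 = 0 degrees
Difference: |210 - 0| = 210 degrees
Smaller angle: 360 - 210 = 150 degrees

Final answer: 150 degrees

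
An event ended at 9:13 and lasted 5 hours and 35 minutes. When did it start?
Starting time: 9:13 = 553 total minutes past 12:00
Subtracting: 5 hours and 35 minutes = 335 minutes
553 - 335 = 218 minutes
= 3 hours and 38 minutes past 12:00 = 3:38

Final answer: 3:38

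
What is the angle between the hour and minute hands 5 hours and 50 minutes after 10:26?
First find the time 5 hours and 50 minutes after 10:26.
Total minutes: 10 x 60 + 26 + 5 x 60 + 50 = 976.
976 mod 720 = 256 minutes = 4:16.
Now compute the angle at 4:16:
Hour hand: 4 x 30 + 16 x 0.5 = 128 degrees
Minute hand: 16 x 6 = 96 degrees
Difference: |128 - 96| = 32 degrees
The angle is 32 degrees

Final answer: 32 degrees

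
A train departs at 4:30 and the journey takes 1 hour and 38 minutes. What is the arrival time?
Starting time: 4:30
Adding 38 minutes to 30 minutes: 30 + 38 = 68 minutes = 1 hour and 8 minutes
Adding 1 hour: 4 + 1 + 1 (carry) = 6
Final time: 6:08

Final answer: 6:08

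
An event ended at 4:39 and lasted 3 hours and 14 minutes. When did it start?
Starting time: 4:39 = 279 total minutes past 12:00
Subtracting: 3 hours and 14 minutes = 194 minutes
279 - 194 = 85 minutes
= 1 hour and 25 minutes past 12:00 = 1:25

Final answer: 1:25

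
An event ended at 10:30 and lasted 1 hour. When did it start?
Starting time: 10:30 = 630 total minutes past 12:00
Subtracting: 1 hour = 60 minutes
630 - 60 = 570 minutes
= 9 hours and 30 minutes past 12:00 = 9:30

Final answer: 9:30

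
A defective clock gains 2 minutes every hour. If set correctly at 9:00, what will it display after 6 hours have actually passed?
For every 60 true minutes, the faulty clock advances 60 + 2 = 62 minutes.
True elapsed: 6 hours = 360 minutes.
Faulty clock advances: 360 x 62/60 = 372 minutes (drift: 12 minutes ahead).
Shown time: 9:00 + 372 minutes = 3:12.

Final answer: 3:12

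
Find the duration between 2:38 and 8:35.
From 2:38 to 8:35:
(8 x 60 + 35) - (2 x 60 + 38) = 515 - 158 = 357 minutes
= 5 hours and 57 minutes

Final answer: 5 hours and 57 minutes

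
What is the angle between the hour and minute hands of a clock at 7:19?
Hour hand position: 7 x 30 + 19 x 0.5 = 219.5 degrees
Minute hand position: 19 x 6 = 114 degrees
Difference: |219.5 - 114| = 105.5 degrees
The angle between the hands is 105.5 degrees

Final answer: 105.5 degrees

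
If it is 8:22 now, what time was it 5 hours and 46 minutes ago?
Starting time: 8:22 = 502 total minutes past 12:00
Subtracting: 5 hours and 46 minutes = 346 minutes
502 - 346 = 156 minutes
= 2 hours and 36 minutes past 12:00 = 2:36

Final answer: 2:36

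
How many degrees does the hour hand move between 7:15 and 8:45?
The hour hand moves 0.5 degrees per minute.
Time elapsed: 8:45 - 7:15 = 90 minutes
Angular displacement: 90 x 0.5 = 45 degrees

Final answer: 45 degrees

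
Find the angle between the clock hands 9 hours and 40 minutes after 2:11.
First find the time 9 hours and 40 minutes after 2:11.
Total minutes: 2 x 60 + 11 + 9 x 60 + 40 = 711.
711 mod 720 = 711 minutes = 11:51.
Now compute the angle at 11:51:
Hour hand: 11 x 30 + 51 x 0.5 = 355.5 degrees
Minute hand: 51 x 6 = 306 degrees
Difference: |355.5 - 306| = 49.5 degrees
The angle is 49.5 degrees

Final answer: 49.5 degrees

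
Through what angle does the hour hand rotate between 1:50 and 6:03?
The hour hand moves 0.5 degrees per minute.
Time elapsed: 6:03 - 1:50 = 253 minutes
Angular displacement: 253 x 0.5 = 126.5 degrees

Final answer: 126.5 degrees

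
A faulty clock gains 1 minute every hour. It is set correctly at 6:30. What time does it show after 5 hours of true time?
For every 60 true minutes, the faulty clock advances 60 + 1 = 61 minutes.
True elapsed: 5 hours = 300 minutes.
Faulty clock advances: 300 x 61/60 = 305 minutes (drift: 5 minutes ahead).
Shown time: 6:30 + 305 minutes = 11:35.

Final answer: 11:35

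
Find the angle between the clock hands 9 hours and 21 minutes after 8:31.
First find the time 9 hours and 21 minutes after 8:31.
Total minutes: 8 x 60 + 31 + 9 x 60 + 21 = 1072.
1072 mod 720 = 352 minutes = 5:52.
Now compute the angle at 5:52:
Hour hand: 5 x 30 + 52 x 0.5 = 176 degrees
Minute hand: 52 x 6 = 312 degrees
Difference: |176 - 312| = 136 degrees
The angle is 136 degrees

Final answer: 136 degrees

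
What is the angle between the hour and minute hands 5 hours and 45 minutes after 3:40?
First find the time 5 hours and 45 minutes after 3:40.
Total minutes: 3 x 60 + 40 + 5 x 60 + 45 = 565.
565 mod 720 = 565 minutes = 9:25.
Now compute the angle at 9:25:
Hour hand: 9 x 30 + 25 x 0.5 = 282.5 degrees
Minute hand: 25 x 6 = 150 degrees
Difference: |282.5 - 150| = 132.5 degrees
The angle is 132.5 degrees

Final answer: 132.5 degrees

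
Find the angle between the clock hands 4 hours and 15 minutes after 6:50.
First find the time 4 hours and 15 minutes after 6:50.
Total minutes: 6 x 60 + 50 + 4 x 60 + 15 = 665.
665 mod 720 = 665 minutes = 11:05.
Now compute the angle at 11:05:
Hour hand: 11 x 30 + 5 x 0.5 = 332.5 degrees
Minute hand: 5 x 6 = 30 degrees
Difference: |332.5 - 30| = 302.5 degrees
Smaller angle: 360 - 302.5 = 57.5 degrees

Final answer: 57.5 degrees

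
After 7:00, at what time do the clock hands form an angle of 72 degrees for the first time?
At t minutes past 7:00, the hour hand is at 30 x 7 + 0.5t degrees and the minute hand is at 6t degrees.
The smaller angle between them is 72 degrees when |30H - 5.5t| = 72 or |30H - 5.5t| = 288.
With H = 7, solve 30 x 7 - 5.5t = +/- target for each target:
  t = (30 x 7 - 72) / 5.5 = 25.09
  t = (30 x 7 + 72) / 5.5 = 51.27
  t = (30 x 7 - 288) / 5.5 = -14.18 (outside (0, 60))
  t = (30 x 7 + 288) / 5.5 = 90.55 (outside (0, 60))
Valid solutions in (0, 60): {25.09, 51.27} minutes.
The first occurrence is t = 25.09 minutes.
The hands form a 72-degree angle at 25.09 minutes past 7:00.

Final answer: 25.09 minutes past 7:00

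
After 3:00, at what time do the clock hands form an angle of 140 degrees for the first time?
At t minutes past 3:00, the hour hand is at 30 x 3 + 0.5t degrees and the minute hand is at 6t degrees.
The smaller angle between them is 140 degrees when |30H - 5.5t| = 140 or |30H - 5.5t| = 220.
With H = 3, solve 30 x 3 - 5.5t = +/- target for each target:
  t = (30 x 3 - 140) / 5.5 = -9.09 (outside (0, 60))
  t = (30 x 3 + 140) / 5.5 = 41.82
  t = (30 x 3 - 220) / 5.5 = -23.64 (outside (0, 60))
  t = (30 x 3 + 220) / 5.5 = 56.36
Valid solutions in (0, 60): {41.82, 56.36} minutes.
The first occurrence is t = 41.82 minutes.
The hands form a 140-degree angle at 41.82 minutes past 3:00.

Final answer: 41.82 minutes past 3:00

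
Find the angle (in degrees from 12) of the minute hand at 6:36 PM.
The minute hand moves 6 degrees per minute.
At 6:36: 36 x 6 = 216 degrees

Final answer: 216 degrees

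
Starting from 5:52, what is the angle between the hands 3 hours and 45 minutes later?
First find the time 3 hours and 45 minutes after 5:52.
Total minutes: 5 x 60 + 52 + 3 x 60 + 45 = 577.
577 mod 720 = 577 minutes = 9:37.
Now compute the angle at 9:37:
Hour hand: 9 x 30 + 37 x 0.5 = 288.5 degrees
Minute hand: 37 x 6 = 222 degrees
Difference: |288.5 - 222| = 66.5 degrees
The angle is 66.5 degrees

Final answer: 66.5 degrees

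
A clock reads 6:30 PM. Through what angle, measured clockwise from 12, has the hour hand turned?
The hour hand moves 30 degrees per hour and 0.5 degrees per minute.
At 6:30: (6) x 30 + 30 x 0.5 = 180 + 15 = 195 degrees

Final answer: 195 degrees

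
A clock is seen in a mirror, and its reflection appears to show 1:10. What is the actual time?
Reflection across the vertical (12-6) axis maps a hand at angle A degrees to (360 - A) degrees, which sends a reading of T minutes past 12:00 to (720 - T) minutes past 12:00.
Mirror reads 1:10 = 70 minutes past 12:00.
Actual time: (720 - 70) mod 720 = 650 minutes = 10:50.

Final answer: 10:50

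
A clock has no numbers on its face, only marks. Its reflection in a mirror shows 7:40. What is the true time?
Reflection across the vertical (12-6) axis maps a hand at angle A degrees to (360 - A) degrees, which sends a reading of T minutes past 12:00 to (720 - T) minutes past 12:00.
Mirror reads 7:40 = 460 minutes past 12:00.
Actual time: (720 - 460) mod 720 = 260 minutes = 4:20.

Final answer: 4:20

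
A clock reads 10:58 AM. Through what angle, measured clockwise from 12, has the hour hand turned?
The hour hand moves 30 degrees per hour and 0.5 degrees per minute.
At 10:58: (10) x 30 + 58 x 0.5 = 300 + 29 = 329 degrees

Final answer: 329 degrees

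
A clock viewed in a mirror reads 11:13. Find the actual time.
Reflection across the vertical (12-6) axis maps a hand at angle A degrees to (360 - A) degrees, which sends a reading of T minutes past 12:00 to (720 - T) minutes past 12:00.
Mirror reads 11:13 = 673 minutes past 12:00.
Actual time: (720 - 673) mod 720 = 47 minutes = 12:47.

Final answer: 12:47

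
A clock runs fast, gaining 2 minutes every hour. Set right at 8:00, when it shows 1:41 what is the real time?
For every 60 true minutes, the faulty clock advances 62 minutes, so 1 faulty-clock minute corresponds to 60/62 true minutes.
From 8:00 to 1:41 on the faulty dial is 341 minutes.
True elapsed: 341 x 60/62 = 330 minutes = 5 hours and 30 minutes.
True time: 8:00 + 5 hours and 30 minutes = 1:30.

Final answer: 1:30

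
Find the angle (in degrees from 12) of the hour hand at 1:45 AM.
The hour hand moves 30 degrees per hour and 0.5 degrees per minute.
At 1:45: (1) x 30 + 45 x 0.5 = 30 + 22.5 = 52.5 degrees

Final answer: 52.5 degrees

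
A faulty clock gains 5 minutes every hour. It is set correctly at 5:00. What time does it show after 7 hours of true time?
For every 60 true minutes, the faulty clock advances 60 + 5 = 65 minutes.
True elapsed: 7 hours = 420 minutes.
Faulty clock advances: 420 x 65/60 = 455 minutes (drift: 35 minutes ahead).
Shown time: 5:00 + 455 minutes = 12:35.

Final answer: 12:35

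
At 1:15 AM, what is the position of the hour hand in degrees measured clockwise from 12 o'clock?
The hour hand moves 30 degrees per hour and 0.5 degrees per minute.
At 1:15: (1) x 30 + 15 x 0.5 = 30 + 7.5 = 37.5 degrees

Final answer: 37.5 degrees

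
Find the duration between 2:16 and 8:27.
From 2:16 to 8:27:
(8 x 60 + 27) - (2 x 60 + 16) = 507 - 136 = 371 minutes
= 6 hours and 11 minutes

Final answer: 6 hours and 11 minutes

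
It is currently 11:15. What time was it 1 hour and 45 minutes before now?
Starting time: 11:15 = 675 total minutes past 12:00
Subtracting: 1 hour and 45 minutes = 105 minutes
675 - 105 = 570 minutes
= 9 hours and 30 minutes past 12:00 = 9:30

Final answer: 9:30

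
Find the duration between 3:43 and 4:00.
From 3:43 to 4:00:
(4 x 60 + 0) - (3 x 60 + 43) = 240 - 223 = 17 minutes
= 17 minutes

Final answer: 17 minutes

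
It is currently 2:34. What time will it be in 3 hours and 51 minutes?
Starting time: 2:34
Adding 51 minutes to 34 minutes: 34 + 51 = 85 minutes = 1 hour and 25 minutes
Adding 3 hours: 2 + 3 + 1 (carry) = 6
Final time: 6:25

Final answer: 6:25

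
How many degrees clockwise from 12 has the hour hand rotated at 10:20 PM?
The hour hand moves 30 degrees per hour and 0.5 degrees per minute.
At 10:20: (10) x 30 + 20 x 0.5 = 300 + 10 = 310 degrees

Final answer: 310 degrees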